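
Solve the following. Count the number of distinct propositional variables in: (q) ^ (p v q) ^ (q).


Identify each variable that appears in the formula.
Variables found: p, q
Count = 2

2


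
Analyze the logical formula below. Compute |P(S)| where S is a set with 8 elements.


The power set of a set with n elements has 2^n elements.
|P(S)| = 2^8 = 256

256


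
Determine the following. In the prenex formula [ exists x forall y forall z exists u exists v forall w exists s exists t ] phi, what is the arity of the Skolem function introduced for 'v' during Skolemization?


Quantifier prefix: exists x forall y forall z exists u exists v forall w exists s exists t
'v' is existentially quantified at position 5.
Universal variables preceding it: y, z
Skolem function arity = 2

2


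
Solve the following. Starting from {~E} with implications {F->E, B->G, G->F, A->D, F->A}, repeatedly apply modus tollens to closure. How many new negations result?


Initial negated facts: {~E}
Apply modus tollens to closure:
  ~E and F->E  =>  ~F
  ~F and G->F  =>  ~G
  ~G and B->G  =>  ~B
Final negated: {~B, ~E, ~F, ~G}
New negations: {~B, ~F, ~G}
Count = 3

3


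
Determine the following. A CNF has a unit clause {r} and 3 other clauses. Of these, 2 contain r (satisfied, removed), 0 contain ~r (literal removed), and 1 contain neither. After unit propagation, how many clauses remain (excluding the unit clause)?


Satisfied (removed): 2
Shortened (remain): 0
Unchanged (remain): 1
Remaining = 0 + 1 = 1

1


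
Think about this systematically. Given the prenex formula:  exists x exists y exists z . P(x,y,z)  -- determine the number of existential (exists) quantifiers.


Quantifier prefix: exists x exists y exists z
Mark each quantifier type:
  E E E
Universal count = 0, Existential count = 3
Asked for existential (exists) quantifiers: 3

3


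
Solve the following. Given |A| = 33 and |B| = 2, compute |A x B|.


The Cartesian product A x B contains all ordered pairs (a, b).
|A x B| = |A| * |B| = 33 * 2 = 66

66


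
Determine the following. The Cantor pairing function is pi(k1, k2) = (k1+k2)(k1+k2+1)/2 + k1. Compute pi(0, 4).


k1 + k2 = 4
(k1+k2)(k1+k2+1)/2 = 4 * 5 / 2 = 10
pi = 10 + 0 = 10

10


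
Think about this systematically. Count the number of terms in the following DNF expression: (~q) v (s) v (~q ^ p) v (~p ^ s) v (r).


A DNF formula is a disjunction of terms (conjunctions).
Terms are separated by v.
Counting the disjuncts: 5 terms.

5


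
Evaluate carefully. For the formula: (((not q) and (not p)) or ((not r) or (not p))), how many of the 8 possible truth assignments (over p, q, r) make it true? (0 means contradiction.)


Check all 8 assignments:
p=0, q=0, r=0: 1
p=0, q=0, r=1: 1
p=0, q=1, r=0: 1
p=0, q=1, r=1: 1
p=1, q=0, r=0: 1
p=1, q=0, r=1: 0
p=1, q=1, r=0: 1
p=1, q=1, r=1: 0
Count of True = 6

6


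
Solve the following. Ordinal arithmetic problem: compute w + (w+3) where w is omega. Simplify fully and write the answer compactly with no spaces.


Compute w + (w+3).
Ordinal + is associative but NOT commutative; for finite n>0, n + w = w but w + n stays w+n.
w + (w+3) = (w+w) + 3 = w*2+3.
Result = w*2+3

w*2+3


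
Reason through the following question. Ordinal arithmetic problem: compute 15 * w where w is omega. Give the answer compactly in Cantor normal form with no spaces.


Compute 15 * w.
Ordinal * is associative and left-distributive over +, but NOT commutative; for finite n>1, n*w = w but w*n stays w*n.
For finite n>0, n * w = sup{n*k : k<w} = w. So 15 * w = w.
Result = w

w


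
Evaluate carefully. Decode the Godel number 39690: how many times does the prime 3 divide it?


Factorize 39690 by dividing by 3 repeatedly.
Division steps: 3 divides 39690 exactly 4 time(s).
Exponent of 3 = 4

4


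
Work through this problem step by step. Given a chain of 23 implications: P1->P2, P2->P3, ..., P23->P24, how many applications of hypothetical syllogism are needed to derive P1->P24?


With 23 implications in a chain connecting 24 propositions:
P1->P2, P2->P3, ..., P23->P24
Steps needed = (number of implications) - 1 = 23 - 1 = 22

22


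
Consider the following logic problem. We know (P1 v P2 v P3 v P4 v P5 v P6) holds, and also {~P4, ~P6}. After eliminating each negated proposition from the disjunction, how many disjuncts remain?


Original disjuncts (6): P1, P2, P3, P4, P5, P6
Negated (eliminate): ~P4, ~P6
Remaining disjuncts: P1, P2, P3, P5
Count = 6 - 2 = 4

4


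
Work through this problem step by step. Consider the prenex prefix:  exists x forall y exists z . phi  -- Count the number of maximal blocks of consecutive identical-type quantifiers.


Quantifier-type sequence: E A E  (A=forall, E=exists)
Group into maximal same-type runs:
  Ex1 | Ax1 | Ex1
Number of blocks = 3

3


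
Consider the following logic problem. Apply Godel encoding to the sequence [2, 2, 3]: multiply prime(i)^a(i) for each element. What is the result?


Encode each element as an exponent of the corresponding prime:
  2^2 = 4
  3^2 = 9
  5^3 = 125
Product = 4 * 9 * 125 = 4500

4500


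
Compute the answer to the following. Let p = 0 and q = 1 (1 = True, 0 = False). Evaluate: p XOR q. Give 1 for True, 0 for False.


p = 0, q = 1
Operation: p XOR q
Evaluate: 0 XOR 1 = 1

1


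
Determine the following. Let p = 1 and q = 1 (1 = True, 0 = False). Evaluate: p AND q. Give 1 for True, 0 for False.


p = 1, q = 1
Operation: p AND q
Evaluate: 1 AND 1 = 1

1


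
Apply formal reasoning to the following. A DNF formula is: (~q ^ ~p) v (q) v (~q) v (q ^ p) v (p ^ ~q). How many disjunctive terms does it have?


A DNF formula is a disjunction of terms (conjunctions).
Terms are separated by v.
Counting the disjuncts: 5 terms.

5


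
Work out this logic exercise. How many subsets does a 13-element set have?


The power set of a set with n elements has 2^n elements.
|P(S)| = 2^13 = 8192

8192


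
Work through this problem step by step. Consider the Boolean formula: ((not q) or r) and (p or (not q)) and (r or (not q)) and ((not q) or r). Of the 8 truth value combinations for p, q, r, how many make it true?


Evaluate all 8 assignments for p, q, r:
p=0, q=0, r=0: 1
p=0, q=0, r=1: 1
p=0, q=1, r=0: 0
p=0, q=1, r=1: 0
p=1, q=0, r=0: 1
p=1, q=0, r=1: 1
p=1, q=1, r=0: 0
p=1, q=1, r=1: 1
Satisfying count = 5

5


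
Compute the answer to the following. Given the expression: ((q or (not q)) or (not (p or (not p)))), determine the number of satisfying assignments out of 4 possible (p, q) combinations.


Check all 4 assignments:
p=0, q=0: 1
p=0, q=1: 1
p=1, q=0: 1
p=1, q=1: 1
Count of True = 4

4


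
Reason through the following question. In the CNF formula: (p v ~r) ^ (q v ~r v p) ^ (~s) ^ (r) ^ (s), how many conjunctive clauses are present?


A CNF formula is a conjunction of clauses.
Clauses are separated by ^.
Counting the conjuncts: 5 clauses.

5


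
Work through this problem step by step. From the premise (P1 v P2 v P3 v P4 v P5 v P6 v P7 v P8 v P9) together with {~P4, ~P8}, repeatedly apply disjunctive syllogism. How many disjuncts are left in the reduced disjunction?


Original disjuncts (9): P1, P2, P3, P4, P5, P6, P7, P8, P9
Negated (eliminate): ~P4, ~P8
Remaining disjuncts: P1, P2, P3, P5, P6, P7, P9
Count = 9 - 2 = 7

7


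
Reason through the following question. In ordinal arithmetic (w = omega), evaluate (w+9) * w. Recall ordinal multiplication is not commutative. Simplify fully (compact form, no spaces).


Compute (w+9) * w.
Ordinal * is associative and left-distributive over +, but NOT commutative; for finite n>1, n*w = w but w*n stays w*n.
(w+9) * w = sup{(w+9)*k : k<w} = sup{w*k+9} = w^2 (the +9 tail is absorbed in the limit).
Result = w^2

w^2


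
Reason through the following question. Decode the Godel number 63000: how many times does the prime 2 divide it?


Factorize 63000 by dividing by 2 repeatedly.
Division steps: 2 divides 63000 exactly 3 time(s).
Exponent of 2 = 3

3


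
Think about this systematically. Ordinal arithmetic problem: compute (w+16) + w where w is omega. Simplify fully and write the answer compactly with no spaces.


Compute (w+16) + w.
Ordinal + is associative but NOT commutative; for finite n>0, n + w = w but w + n stays w+n.
(w+16) + w = w + (16+w) = w + w = w*2 (the finite tail 16 is absorbed by the right w).
Result = w*2

w*2


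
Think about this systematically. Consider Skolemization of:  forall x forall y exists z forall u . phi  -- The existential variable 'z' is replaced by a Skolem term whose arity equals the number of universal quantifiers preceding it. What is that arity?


Quantifier prefix: forall x forall y exists z forall u
'z' is existentially quantified at position 3.
Universal variables preceding it: x, y
Skolem function arity = 2

2


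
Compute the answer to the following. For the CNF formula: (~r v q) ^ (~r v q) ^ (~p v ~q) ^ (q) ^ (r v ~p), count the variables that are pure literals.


Check each variable for pure literal status:
p: pure negative
q: mixed (not pure)
r: mixed (not pure)
Pure literal count = 1

1


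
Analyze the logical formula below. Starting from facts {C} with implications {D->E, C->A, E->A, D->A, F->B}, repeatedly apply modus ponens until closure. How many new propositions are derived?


Initial facts: {C}
Apply modus ponens to closure:
  C and C->A  =>  A
Final known: {A, C}
New propositions: {A}
Count = 1

1


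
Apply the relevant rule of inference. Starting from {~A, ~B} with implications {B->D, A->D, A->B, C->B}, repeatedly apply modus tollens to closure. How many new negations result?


Initial negated facts: {~A, ~B}
Apply modus tollens to closure:
  ~B and C->B  =>  ~C
Final negated: {~A, ~B, ~C}
New negations: {~C}
Count = 1

1


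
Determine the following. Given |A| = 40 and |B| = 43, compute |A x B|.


The Cartesian product A x B contains all ordered pairs (a, b).
|A x B| = |A| * |B| = 40 * 43 = 1720

1720


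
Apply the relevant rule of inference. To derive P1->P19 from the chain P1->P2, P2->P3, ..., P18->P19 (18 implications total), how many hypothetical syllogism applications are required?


With 18 implications in a chain connecting 19 propositions:
P1->P2, P2->P3, ..., P18->P19
Steps needed = (number of implications) - 1 = 18 - 1 = 17

17


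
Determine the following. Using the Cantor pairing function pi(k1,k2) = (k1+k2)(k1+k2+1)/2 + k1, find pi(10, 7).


k1 + k2 = 17
(k1+k2)(k1+k2+1)/2 = 17 * 18 / 2 = 153
pi = 153 + 10 = 163

163


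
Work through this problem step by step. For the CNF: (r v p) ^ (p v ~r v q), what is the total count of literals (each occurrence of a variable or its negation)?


Counting literals in each clause:
Clause 1: 2 literal(s)
Clause 2: 3 literal(s)
Total = 5

5


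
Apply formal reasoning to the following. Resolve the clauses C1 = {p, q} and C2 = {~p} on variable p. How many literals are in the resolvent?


Remove p from C1 and ~p from C2.
C1 remainder: {q}
C2 remainder: {}
Union (resolvent): {q}
Resolvent has 1 literal(s).

1


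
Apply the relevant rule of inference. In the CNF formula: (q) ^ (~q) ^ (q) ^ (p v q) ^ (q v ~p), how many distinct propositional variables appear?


Identify each variable that appears in the formula.
Variables found: p, q
Count = 2

2


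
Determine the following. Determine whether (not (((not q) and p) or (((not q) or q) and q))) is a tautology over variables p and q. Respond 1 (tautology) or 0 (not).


Check all 4 assignments:
p=0, q=0: 1
p=0, q=1: 0
p=1, q=0: 0
p=1, q=1: 0
Satisfying count = 1/4.
Tautology iff count = 4: no.

0


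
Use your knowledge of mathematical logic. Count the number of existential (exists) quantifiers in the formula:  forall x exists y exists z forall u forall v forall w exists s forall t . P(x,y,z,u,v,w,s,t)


Quantifier prefix: forall x exists y exists z forall u forall v forall w exists s forall t
Mark each quantifier type:
  U E E U U U E U
Universal count = 5, Existential count = 3
Asked for existential (exists) quantifiers: 3

3


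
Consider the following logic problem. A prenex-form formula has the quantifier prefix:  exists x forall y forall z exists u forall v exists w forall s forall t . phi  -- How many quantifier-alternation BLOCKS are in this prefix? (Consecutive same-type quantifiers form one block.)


Quantifier-type sequence: E A A E A E A A  (A=forall, E=exists)
Group into maximal same-type runs:
  Ex1 | Ax2 | Ex1 | Ax1 | Ex1 | Ax2
Number of blocks = 6

6


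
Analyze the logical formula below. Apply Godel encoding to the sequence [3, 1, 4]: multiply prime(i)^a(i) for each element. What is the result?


Encode each element as an exponent of the corresponding prime:
  2^3 = 8
  3^1 = 3
  5^4 = 625
Product = 8 * 3 * 625 = 15000

15000


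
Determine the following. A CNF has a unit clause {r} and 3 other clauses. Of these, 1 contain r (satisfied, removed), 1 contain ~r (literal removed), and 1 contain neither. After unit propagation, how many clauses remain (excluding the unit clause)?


Satisfied (removed): 1
Shortened (remain): 1
Unchanged (remain): 1
Remaining = 1 + 1 = 2

2


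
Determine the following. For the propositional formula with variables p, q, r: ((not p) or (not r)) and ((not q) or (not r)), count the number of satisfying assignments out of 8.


Evaluate all 8 assignments for p, q, r:
p=0, q=0, r=0: 1
p=0, q=0, r=1: 1
p=0, q=1, r=0: 1
p=0, q=1, r=1: 0
p=1, q=0, r=0: 1
p=1, q=0, r=1: 0
p=1, q=1, r=0: 1
p=1, q=1, r=1: 0
Satisfying count = 5

5


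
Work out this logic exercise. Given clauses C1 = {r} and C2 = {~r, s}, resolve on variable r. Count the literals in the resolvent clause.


Remove r from C1 and ~r from C2.
C1 remainder: {}
C2 remainder: {s}
Union (resolvent): {s}
Resolvent has 1 literal(s).

1


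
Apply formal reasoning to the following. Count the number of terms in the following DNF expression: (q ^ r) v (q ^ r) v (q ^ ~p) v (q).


A DNF formula is a disjunction of terms (conjunctions).
Terms are separated by v.
Counting the disjuncts: 4 terms.

4


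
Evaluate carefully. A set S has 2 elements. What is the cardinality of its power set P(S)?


The power set of a set with n elements has 2^n elements.
|P(S)| = 2^2 = 4

4


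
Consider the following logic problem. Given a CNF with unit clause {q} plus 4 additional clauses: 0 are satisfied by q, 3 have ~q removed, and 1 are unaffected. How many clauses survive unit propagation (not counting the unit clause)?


Satisfied (removed): 0
Shortened (remain): 3
Unchanged (remain): 1
Remaining = 3 + 1 = 4

4


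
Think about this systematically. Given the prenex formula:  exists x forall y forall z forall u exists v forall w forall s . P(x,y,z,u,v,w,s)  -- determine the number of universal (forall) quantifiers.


Quantifier prefix: exists x forall y forall z forall u exists v forall w forall s
Mark each quantifier type:
  E U U U E U U
Universal count = 5, Existential count = 2
Asked for universal (forall) quantifiers: 5

5


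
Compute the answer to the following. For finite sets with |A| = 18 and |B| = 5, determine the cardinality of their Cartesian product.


The Cartesian product A x B contains all ordered pairs (a, b).
|A x B| = |A| * |B| = 18 * 5 = 90

90


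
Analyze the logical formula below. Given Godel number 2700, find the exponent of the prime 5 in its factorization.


Factorize 2700 by dividing by 5 repeatedly.
Division steps: 5 divides 2700 exactly 2 time(s).
Exponent of 5 = 2

2


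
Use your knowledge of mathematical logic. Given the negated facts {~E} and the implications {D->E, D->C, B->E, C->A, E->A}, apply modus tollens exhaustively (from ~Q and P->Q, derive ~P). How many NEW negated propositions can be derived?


Initial negated facts: {~E}
Apply modus tollens to closure:
  ~E and D->E  =>  ~D
  ~E and B->E  =>  ~B
Final negated: {~B, ~D, ~E}
New negations: {~B, ~D}
Count = 2

2


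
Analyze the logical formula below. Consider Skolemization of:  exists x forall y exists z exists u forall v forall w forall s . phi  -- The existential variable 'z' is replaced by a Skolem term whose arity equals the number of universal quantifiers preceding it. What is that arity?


Quantifier prefix: exists x forall y exists z exists u forall v forall w forall s
'z' is existentially quantified at position 3.
Universal variables preceding it: y
Skolem function arity = 1

1


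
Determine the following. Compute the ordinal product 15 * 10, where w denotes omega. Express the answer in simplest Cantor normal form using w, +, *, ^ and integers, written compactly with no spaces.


Compute 15 * 10.
Ordinal * is associative and left-distributive over +, but NOT commutative; for finite n>1, n*w = w but w*n stays w*n.
Both finite; ordinal * agrees with natural *: 15 * 10 = 150.
Result = 150

150


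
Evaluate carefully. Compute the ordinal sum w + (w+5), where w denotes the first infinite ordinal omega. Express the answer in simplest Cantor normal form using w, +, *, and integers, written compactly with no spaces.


Compute w + (w+5).
Ordinal + is associative but NOT commutative; for finite n>0, n + w = w but w + n stays w+n.
w + (w+5) = (w+w) + 5 = w*2+5.
Result = w*2+5

w*2+5


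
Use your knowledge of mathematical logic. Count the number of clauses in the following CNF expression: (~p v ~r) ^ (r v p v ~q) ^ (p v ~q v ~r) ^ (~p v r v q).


A CNF formula is a conjunction of clauses.
Clauses are separated by ^.
Counting the conjuncts: 4 clauses.

4


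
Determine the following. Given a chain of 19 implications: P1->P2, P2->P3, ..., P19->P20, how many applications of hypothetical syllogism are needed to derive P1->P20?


With 19 implications in a chain connecting 20 propositions:
P1->P2, P2->P3, ..., P19->P20
Steps needed = (number of implications) - 1 = 19 - 1 = 18

18


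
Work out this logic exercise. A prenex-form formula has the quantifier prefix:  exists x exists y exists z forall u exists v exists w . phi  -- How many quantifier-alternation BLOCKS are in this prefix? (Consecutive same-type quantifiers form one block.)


Quantifier-type sequence: E E E A E E  (A=forall, E=exists)
Group into maximal same-type runs:
  Ex3 | Ax1 | Ex2
Number of blocks = 3

3


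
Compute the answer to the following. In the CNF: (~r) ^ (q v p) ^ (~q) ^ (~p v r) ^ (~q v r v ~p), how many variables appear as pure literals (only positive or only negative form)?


Check each variable for pure literal status:
p: mixed (not pure)
q: mixed (not pure)
r: mixed (not pure)
Pure literal count = 0

0


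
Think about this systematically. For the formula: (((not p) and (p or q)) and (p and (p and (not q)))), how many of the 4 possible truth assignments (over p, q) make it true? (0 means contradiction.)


Check all 4 assignments:
p=0, q=0: 0
p=0, q=1: 0
p=1, q=0: 0
p=1, q=1: 0
Count of True = 0

0


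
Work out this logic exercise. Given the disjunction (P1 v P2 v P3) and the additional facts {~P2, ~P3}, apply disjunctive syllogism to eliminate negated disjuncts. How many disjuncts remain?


Original disjuncts (3): P1, P2, P3
Negated (eliminate): ~P2, ~P3
Remaining disjuncts: P1
Count = 3 - 2 = 1

1


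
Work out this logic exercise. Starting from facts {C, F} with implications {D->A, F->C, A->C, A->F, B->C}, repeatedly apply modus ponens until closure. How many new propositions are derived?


Initial facts: {C, F}
Apply modus ponens to closure:
  (no implication fires)
Final known: {C, F}
New propositions: {(none)}
Count = 0

0


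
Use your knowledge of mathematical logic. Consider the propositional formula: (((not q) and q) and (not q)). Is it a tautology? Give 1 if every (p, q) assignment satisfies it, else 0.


Check all 4 assignments:
p=0, q=0: 0
p=0, q=1: 0
p=1, q=0: 0
p=1, q=1: 0
Satisfying count = 0/4.
Tautology iff count = 4: no.

0


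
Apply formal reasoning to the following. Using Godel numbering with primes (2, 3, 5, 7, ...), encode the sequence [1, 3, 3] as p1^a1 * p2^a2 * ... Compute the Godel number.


Encode each element as an exponent of the corresponding prime:
  2^1 = 2
  3^3 = 27
  5^3 = 125
Product = 2 * 27 * 125 = 6750

6750


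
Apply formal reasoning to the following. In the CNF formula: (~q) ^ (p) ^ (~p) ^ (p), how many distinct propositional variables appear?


Identify each variable that appears in the formula.
Variables found: p, q
Count = 2

2


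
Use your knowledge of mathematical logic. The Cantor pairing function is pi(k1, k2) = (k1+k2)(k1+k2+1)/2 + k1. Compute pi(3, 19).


k1 + k2 = 22
(k1+k2)(k1+k2+1)/2 = 22 * 23 / 2 = 253
pi = 253 + 3 = 256

256


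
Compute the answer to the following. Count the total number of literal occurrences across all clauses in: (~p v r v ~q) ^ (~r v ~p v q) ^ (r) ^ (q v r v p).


Counting literals in each clause:
Clause 1: 3 literal(s)
Clause 2: 3 literal(s)
Clause 3: 1 literal(s)
Clause 4: 3 literal(s)
Total = 10

10


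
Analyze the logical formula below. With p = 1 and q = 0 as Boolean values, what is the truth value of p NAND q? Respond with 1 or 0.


p = 1, q = 0
Operation: p NAND q
Evaluate: 1 NAND 0 = 1

1


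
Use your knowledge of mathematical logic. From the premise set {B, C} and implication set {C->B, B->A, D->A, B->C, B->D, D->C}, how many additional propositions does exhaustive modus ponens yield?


Initial facts: {B, C}
Apply modus ponens to closure:
  B and B->A  =>  A
  B and B->D  =>  D
Final known: {A, B, C, D}
New propositions: {A, D}
Count = 2

2


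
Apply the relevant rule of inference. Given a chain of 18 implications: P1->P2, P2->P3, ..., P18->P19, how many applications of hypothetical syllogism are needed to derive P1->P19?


With 18 implications in a chain connecting 19 propositions:
P1->P2, P2->P3, ..., P18->P19
Steps needed = (number of implications) - 1 = 18 - 1 = 17

17


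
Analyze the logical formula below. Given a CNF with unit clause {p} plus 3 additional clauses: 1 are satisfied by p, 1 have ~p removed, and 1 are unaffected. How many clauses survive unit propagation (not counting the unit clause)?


Satisfied (removed): 1
Shortened (remain): 1
Unchanged (remain): 1
Remaining = 1 + 1 = 2

2


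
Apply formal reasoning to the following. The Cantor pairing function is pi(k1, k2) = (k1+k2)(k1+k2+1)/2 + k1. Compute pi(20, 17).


k1 + k2 = 37
(k1+k2)(k1+k2+1)/2 = 37 * 38 / 2 = 703
pi = 703 + 20 = 723

723


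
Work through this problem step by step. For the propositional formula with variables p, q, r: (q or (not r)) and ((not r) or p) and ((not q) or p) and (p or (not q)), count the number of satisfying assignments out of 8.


Evaluate all 8 assignments for p, q, r:
p=0, q=0, r=0: 1
p=0, q=0, r=1: 0
p=0, q=1, r=0: 0
p=0, q=1, r=1: 0
p=1, q=0, r=0: 1
p=1, q=0, r=1: 0
p=1, q=1, r=0: 1
p=1, q=1, r=1: 1
Satisfying count = 4

4


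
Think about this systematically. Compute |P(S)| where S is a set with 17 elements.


The power set of a set with n elements has 2^n elements.
|P(S)| = 2^17 = 131072

131072


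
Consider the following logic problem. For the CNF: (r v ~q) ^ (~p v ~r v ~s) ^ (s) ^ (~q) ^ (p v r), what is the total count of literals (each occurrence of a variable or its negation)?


Counting literals in each clause:
Clause 1: 2 literal(s)
Clause 2: 3 literal(s)
Clause 3: 1 literal(s)
Clause 4: 1 literal(s)
Clause 5: 2 literal(s)
Total = 9

9


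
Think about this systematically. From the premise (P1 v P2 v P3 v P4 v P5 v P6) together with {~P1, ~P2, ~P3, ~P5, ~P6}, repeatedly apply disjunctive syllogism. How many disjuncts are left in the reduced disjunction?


Original disjuncts (6): P1, P2, P3, P4, P5, P6
Negated (eliminate): ~P1, ~P2, ~P3, ~P5, ~P6
Remaining disjuncts: P4
Count = 6 - 5 = 1

1


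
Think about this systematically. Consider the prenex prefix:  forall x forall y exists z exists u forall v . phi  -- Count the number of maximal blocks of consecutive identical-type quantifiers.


Quantifier-type sequence: A A E E A  (A=forall, E=exists)
Group into maximal same-type runs:
  Ax2 | Ex2 | Ax1
Number of blocks = 3

3


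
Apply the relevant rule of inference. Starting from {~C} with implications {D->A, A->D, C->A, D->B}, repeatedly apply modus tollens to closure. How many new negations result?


Initial negated facts: {~C}
Apply modus tollens to closure:
  (no implication fires)
Final negated: {~C}
New negations: {(none)}
Count = 0

0


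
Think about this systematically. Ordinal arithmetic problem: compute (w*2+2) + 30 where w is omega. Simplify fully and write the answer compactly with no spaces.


Compute (w*2+2) + 30.
Ordinal + is associative but NOT commutative; for finite n>0, n + w = w but w + n stays w+n.
By associativity: (w*2+2) + 30 = w*2 + (2+30) = w*2+32.
Result = w*2+32

w*2+32


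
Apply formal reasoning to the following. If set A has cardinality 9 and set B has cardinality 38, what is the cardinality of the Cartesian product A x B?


The Cartesian product A x B contains all ordered pairs (a, b).
|A x B| = |A| * |B| = 9 * 38 = 342

342


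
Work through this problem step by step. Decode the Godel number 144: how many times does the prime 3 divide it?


Factorize 144 by dividing by 3 repeatedly.
Division steps: 3 divides 144 exactly 2 time(s).
Exponent of 3 = 2

2


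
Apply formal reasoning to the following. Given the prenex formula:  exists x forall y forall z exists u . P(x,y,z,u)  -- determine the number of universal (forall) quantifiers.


Quantifier prefix: exists x forall y forall z exists u
Mark each quantifier type:
  E U U E
Universal count = 2, Existential count = 2
Asked for universal (forall) quantifiers: 2

2


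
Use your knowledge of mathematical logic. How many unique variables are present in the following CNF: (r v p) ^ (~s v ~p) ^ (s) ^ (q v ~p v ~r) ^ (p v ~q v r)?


Identify each variable that appears in the formula.
Variables found: p, q, r, s
Count = 4

4


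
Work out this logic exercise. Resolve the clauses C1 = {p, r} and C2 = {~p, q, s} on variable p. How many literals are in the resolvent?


Remove p from C1 and ~p from C2.
C1 remainder: {r}
C2 remainder: {q, s}
Union (resolvent): {q, r, s}
Resolvent has 3 literal(s).

3


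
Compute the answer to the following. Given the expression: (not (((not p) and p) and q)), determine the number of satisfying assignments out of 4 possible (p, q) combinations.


Check all 4 assignments:
p=0, q=0: 1
p=0, q=1: 1
p=1, q=0: 1
p=1, q=1: 1
Count of True = 4

4


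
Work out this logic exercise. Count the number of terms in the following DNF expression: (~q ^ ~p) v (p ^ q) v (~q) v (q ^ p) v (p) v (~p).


A DNF formula is a disjunction of terms (conjunctions).
Terms are separated by v.
Counting the disjuncts: 6 terms.

6


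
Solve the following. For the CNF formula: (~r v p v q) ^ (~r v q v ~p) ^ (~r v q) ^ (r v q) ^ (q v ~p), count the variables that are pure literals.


Check each variable for pure literal status:
p: mixed (not pure)
q: pure positive
r: mixed (not pure)
Pure literal count = 1

1


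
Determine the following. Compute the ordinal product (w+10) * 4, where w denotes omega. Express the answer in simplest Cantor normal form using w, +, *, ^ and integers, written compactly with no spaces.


Compute (w+10) * 4.
Ordinal * is associative and left-distributive over +, but NOT commutative; for finite n>1, n*w = w but w*n stays w*n.
(w+10) * 4 = (w+10) repeated 4 times. Each intermediate +10 is absorbed by the following w; only the last survives: w*4+10.
Result = w*4+10

w*4+10


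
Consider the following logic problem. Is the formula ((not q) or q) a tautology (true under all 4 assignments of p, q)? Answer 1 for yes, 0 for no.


Check all 4 assignments:
p=0, q=0: 1
p=0, q=1: 1
p=1, q=0: 1
p=1, q=1: 1
Satisfying count = 4/4.
Tautology iff count = 4: yes.

1


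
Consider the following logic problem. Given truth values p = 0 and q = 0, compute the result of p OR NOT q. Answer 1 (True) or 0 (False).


p = 0, q = 0
Operation: p OR NOT q
Evaluate: 0 OR NOT 0 = 1

1


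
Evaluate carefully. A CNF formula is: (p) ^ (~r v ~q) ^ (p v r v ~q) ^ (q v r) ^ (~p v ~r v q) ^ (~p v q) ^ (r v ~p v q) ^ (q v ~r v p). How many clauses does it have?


A CNF formula is a conjunction of clauses.
Clauses are separated by ^.
Counting the conjuncts: 8 clauses.

8


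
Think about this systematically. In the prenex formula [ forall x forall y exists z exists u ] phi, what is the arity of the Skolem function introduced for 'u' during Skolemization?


Quantifier prefix: forall x forall y exists z exists u
'u' is existentially quantified at position 4.
Universal variables preceding it: x, y
Skolem function arity = 2

2


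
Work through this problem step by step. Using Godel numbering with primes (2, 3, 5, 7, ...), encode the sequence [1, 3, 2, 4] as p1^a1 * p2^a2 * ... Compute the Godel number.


Encode each element as an exponent of the corresponding prime:
  2^1 = 2
  3^3 = 27
  5^2 = 25
  7^4 = 2401
Product = 2 * 27 * 25 * 2401 = 3241350

3241350


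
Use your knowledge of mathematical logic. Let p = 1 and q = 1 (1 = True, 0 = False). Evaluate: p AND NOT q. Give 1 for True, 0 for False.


p = 1, q = 1
Operation: p AND NOT q
Evaluate: 1 AND NOT 1 = 0

0


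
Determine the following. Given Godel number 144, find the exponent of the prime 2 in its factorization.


Factorize 144 by dividing by 2 repeatedly.
Division steps: 2 divides 144 exactly 4 time(s).
Exponent of 2 = 4

4


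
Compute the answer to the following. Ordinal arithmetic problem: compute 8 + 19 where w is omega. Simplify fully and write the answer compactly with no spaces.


Compute 8 + 19.
Ordinal + is associative but NOT commutative; for finite n>0, n + w = w but w + n stays w+n.
Both operands finite; ordinal + agrees with natural +: 8 + 19 = 27.
Result = 27

27


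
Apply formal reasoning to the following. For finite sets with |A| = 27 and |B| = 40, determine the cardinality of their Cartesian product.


The Cartesian product A x B contains all ordered pairs (a, b).
|A x B| = |A| * |B| = 27 * 40 = 1080

1080


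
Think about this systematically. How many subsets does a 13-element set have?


The power set of a set with n elements has 2^n elements.
|P(S)| = 2^13 = 8192

8192


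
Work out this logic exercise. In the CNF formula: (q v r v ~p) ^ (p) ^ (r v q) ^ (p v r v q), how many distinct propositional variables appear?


Identify each variable that appears in the formula.
Variables found: p, q, r
Count = 3

3


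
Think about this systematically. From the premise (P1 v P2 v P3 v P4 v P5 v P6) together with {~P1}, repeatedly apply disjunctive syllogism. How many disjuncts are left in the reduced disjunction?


Original disjuncts (6): P1, P2, P3, P4, P5, P6
Negated (eliminate): ~P1
Remaining disjuncts: P2, P3, P4, P5, P6
Count = 6 - 1 = 5

5


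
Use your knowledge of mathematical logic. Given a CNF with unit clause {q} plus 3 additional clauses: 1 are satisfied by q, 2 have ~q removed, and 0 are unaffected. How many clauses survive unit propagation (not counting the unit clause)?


Satisfied (removed): 1
Shortened (remain): 2
Unchanged (remain): 0
Remaining = 2 + 0 = 2

2


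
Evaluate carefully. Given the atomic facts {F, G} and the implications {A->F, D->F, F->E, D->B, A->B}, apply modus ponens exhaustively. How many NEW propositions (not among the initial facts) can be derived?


Initial facts: {F, G}
Apply modus ponens to closure:
  F and F->E  =>  E
Final known: {E, F, G}
New propositions: {E}
Count = 1

1


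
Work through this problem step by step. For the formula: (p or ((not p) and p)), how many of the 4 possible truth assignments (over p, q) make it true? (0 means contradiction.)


Check all 4 assignments:
p=0, q=0: 0
p=0, q=1: 0
p=1, q=0: 1
p=1, q=1: 1
Count of True = 2

2


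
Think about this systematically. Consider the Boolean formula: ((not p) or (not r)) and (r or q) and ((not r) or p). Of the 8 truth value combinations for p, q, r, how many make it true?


Evaluate all 8 assignments for p, q, r:
p=0, q=0, r=0: 0
p=0, q=0, r=1: 0
p=0, q=1, r=0: 1
p=0, q=1, r=1: 0
p=1, q=0, r=0: 0
p=1, q=0, r=1: 0
p=1, q=1, r=0: 1
p=1, q=1, r=1: 0
Satisfying count = 2

2


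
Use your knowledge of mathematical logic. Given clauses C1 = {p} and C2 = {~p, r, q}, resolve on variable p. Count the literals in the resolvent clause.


Remove p from C1 and ~p from C2.
C1 remainder: {}
C2 remainder: {r, q}
Union (resolvent): {q, r}
Resolvent has 2 literal(s).

2


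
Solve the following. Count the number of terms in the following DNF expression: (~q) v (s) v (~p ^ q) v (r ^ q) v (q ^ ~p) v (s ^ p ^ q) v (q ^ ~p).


A DNF formula is a disjunction of terms (conjunctions).
Terms are separated by v.
Counting the disjuncts: 7 terms.

7


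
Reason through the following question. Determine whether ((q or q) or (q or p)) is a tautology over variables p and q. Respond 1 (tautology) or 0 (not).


Check all 4 assignments:
p=0, q=0: 0
p=0, q=1: 1
p=1, q=0: 1
p=1, q=1: 1
Satisfying count = 3/4.
Tautology iff count = 4: no.

0


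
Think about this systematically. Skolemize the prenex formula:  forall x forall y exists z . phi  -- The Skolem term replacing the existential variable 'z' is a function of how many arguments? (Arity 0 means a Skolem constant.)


Quantifier prefix: forall x forall y exists z
'z' is existentially quantified at position 3.
Universal variables preceding it: x, y
Skolem function arity = 2

2


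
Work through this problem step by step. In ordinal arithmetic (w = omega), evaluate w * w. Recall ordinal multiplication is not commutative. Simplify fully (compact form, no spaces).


Compute w * w.
Ordinal * is associative and left-distributive over +, but NOT commutative; for finite n>1, n*w = w but w*n stays w*n.
w * w = w^2 by definition.
Result = w^2

w^2


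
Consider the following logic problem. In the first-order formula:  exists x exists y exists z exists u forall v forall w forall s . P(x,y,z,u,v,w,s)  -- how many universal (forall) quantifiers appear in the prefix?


Quantifier prefix: exists x exists y exists z exists u forall v forall w forall s
Mark each quantifier type:
  E E E E U U U
Universal count = 3, Existential count = 4
Asked for universal (forall) quantifiers: 3

3


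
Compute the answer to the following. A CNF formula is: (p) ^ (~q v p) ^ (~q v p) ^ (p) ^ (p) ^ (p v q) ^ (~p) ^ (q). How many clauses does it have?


A CNF formula is a conjunction of clauses.
Clauses are separated by ^.
Counting the conjuncts: 8 clauses.

8


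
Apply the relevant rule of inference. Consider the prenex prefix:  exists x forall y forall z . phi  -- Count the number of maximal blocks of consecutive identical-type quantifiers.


Quantifier-type sequence: E A A  (A=forall, E=exists)
Group into maximal same-type runs:
  Ex1 | Ax2
Number of blocks = 2

2


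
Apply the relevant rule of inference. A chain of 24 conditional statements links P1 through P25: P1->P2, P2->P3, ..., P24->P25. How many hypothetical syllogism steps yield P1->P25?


With 24 implications in a chain connecting 25 propositions:
P1->P2, P2->P3, ..., P24->P25
Steps needed = (number of implications) - 1 = 24 - 1 = 23

23


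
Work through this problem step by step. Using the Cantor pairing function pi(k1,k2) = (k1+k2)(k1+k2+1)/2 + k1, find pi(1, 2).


k1 + k2 = 3
(k1+k2)(k1+k2+1)/2 = 3 * 4 / 2 = 6
pi = 6 + 1 = 7

7


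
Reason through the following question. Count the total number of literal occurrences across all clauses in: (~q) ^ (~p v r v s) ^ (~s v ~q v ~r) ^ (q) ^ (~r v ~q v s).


Counting literals in each clause:
Clause 1: 1 literal(s)
Clause 2: 3 literal(s)
Clause 3: 3 literal(s)
Clause 4: 1 literal(s)
Clause 5: 3 literal(s)
Total = 11

11


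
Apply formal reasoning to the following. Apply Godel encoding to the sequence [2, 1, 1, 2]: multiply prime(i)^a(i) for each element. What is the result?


Encode each element as an exponent of the corresponding prime:
  2^2 = 4
  3^1 = 3
  5^1 = 5
  7^2 = 49
Product = 4 * 3 * 5 * 49 = 2940

2940


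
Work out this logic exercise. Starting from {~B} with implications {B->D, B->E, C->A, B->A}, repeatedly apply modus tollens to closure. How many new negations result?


Initial negated facts: {~B}
Apply modus tollens to closure:
  (no implication fires)
Final negated: {~B}
New negations: {(none)}
Count = 0

0


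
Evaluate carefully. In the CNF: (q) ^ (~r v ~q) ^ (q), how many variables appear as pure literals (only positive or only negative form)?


Check each variable for pure literal status:
p: absent (not pure)
q: mixed (not pure)
r: pure negative
Pure literal count = 1

1


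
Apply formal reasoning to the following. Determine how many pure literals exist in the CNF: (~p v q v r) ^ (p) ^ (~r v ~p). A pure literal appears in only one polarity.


Check each variable for pure literal status:
p: mixed (not pure)
q: pure positive
r: mixed (not pure)
Pure literal count = 1

1


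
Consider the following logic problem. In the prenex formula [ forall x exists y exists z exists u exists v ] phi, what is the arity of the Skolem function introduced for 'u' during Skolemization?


Quantifier prefix: forall x exists y exists z exists u exists v
'u' is existentially quantified at position 4.
Universal variables preceding it: x
Skolem function arity = 1

1


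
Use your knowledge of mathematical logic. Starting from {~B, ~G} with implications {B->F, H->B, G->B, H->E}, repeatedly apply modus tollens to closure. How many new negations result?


Initial negated facts: {~B, ~G}
Apply modus tollens to closure:
  ~B and H->B  =>  ~H
Final negated: {~B, ~G, ~H}
New negations: {~H}
Count = 1

1


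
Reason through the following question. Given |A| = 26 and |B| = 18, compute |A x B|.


The Cartesian product A x B contains all ordered pairs (a, b).
|A x B| = |A| * |B| = 26 * 18 = 468

468


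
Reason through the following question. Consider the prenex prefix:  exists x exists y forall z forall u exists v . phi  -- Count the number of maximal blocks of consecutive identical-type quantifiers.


Quantifier-type sequence: E E A A E  (A=forall, E=exists)
Group into maximal same-type runs:
  Ex2 | Ax2 | Ex1
Number of blocks = 3

3


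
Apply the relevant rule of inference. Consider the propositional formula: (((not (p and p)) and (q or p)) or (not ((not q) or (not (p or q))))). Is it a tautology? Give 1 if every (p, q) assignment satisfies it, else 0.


Check all 4 assignments:
p=0, q=0: 0
p=0, q=1: 1
p=1, q=0: 0
p=1, q=1: 1
Satisfying count = 2/4.
Tautology iff count = 4: no.

0


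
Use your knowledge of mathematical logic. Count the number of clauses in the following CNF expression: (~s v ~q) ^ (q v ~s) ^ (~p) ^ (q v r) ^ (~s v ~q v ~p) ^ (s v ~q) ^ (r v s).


A CNF formula is a conjunction of clauses.
Clauses are separated by ^.
Counting the conjuncts: 7 clauses.

7


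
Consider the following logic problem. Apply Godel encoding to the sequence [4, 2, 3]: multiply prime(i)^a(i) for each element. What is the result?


Encode each element as an exponent of the corresponding prime:
  2^4 = 16
  3^2 = 9
  5^3 = 125
Product = 16 * 9 * 125 = 18000

18000


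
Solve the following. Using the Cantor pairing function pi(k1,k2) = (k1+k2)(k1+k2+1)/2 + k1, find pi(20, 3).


k1 + k2 = 23
(k1+k2)(k1+k2+1)/2 = 23 * 24 / 2 = 276
pi = 276 + 20 = 296

296


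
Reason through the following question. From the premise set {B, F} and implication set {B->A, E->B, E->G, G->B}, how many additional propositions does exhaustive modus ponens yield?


Initial facts: {B, F}
Apply modus ponens to closure:
  B and B->A  =>  A
Final known: {A, B, F}
New propositions: {A}
Count = 1

1


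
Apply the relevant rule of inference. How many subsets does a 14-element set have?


The power set of a set with n elements has 2^n elements.
|P(S)| = 2^14 = 16384

16384
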